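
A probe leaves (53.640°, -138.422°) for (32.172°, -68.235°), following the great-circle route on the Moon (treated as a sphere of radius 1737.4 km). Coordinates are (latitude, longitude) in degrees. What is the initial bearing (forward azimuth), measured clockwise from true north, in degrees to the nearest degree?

84°

With φ₁ = 0.9362, φ₂ = 0.5615, Δλ = 1.2250 rad, the forward-azimuth formula gives
θ = atan2( sin Δλ cos φ₂ , cos φ₁ sin φ₂ − sin φ₁ cos φ₂ cos Δλ ) = atan2(0.7963, 0.0846) = 83.93°.
So the initial bearing is 84°.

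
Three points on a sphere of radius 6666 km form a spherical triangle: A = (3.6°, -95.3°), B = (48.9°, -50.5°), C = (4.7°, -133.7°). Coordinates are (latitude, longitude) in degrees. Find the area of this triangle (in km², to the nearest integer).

Side lengths (central angles): a = 1.4310, b = 0.6686, c = 1.0323 rad; semiperimeter s = 1.5660.
By l'Huilier's theorem, tan(E/4) = √[tan(s/2) tan((s−a)/2) tan((s−b)/2) tan((s−c)/2)], giving spherical excess E = 0.3752 rad.
Area = E·R² = 0.3752 × (6666)² ≈ 16672977 km².

16672977 km²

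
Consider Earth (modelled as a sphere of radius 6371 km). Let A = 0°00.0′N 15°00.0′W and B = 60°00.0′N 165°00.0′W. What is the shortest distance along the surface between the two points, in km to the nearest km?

12861 km

With latitudes φ₁ = 0.000°, φ₂ = 60.000° and longitude difference Δλ = -150.000°:
Haversine: a = sin²(Δφ/2) + cos φ₁ cos φ₂ sin²(Δλ/2) = 0.2500 + (1.0000)(0.5000)(0.9330) = 0.71651.
Central angle c = 2·arcsin(√a) = 2.01863 rad.
Distance = R·c = 6371 × 2.0186 ≈ 12861 km.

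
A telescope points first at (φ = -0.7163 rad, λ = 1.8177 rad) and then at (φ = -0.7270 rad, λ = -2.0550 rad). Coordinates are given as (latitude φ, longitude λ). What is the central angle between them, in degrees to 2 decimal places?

Let φ₁ = -0.7163 rad, φ₂ = -0.7270 rad, and Δλ = 2.4105 rad.
Haversine: a = sin²(Δφ/2) + cos φ₁ cos φ₂ sin²(Δλ/2) = 0.0000 + (0.7542)(0.7472)(0.8722) = 0.49156.
Central angle c = 2·arcsin(√a) = 1.55392 rad.
So the angular separation is 89.03°.

89.03°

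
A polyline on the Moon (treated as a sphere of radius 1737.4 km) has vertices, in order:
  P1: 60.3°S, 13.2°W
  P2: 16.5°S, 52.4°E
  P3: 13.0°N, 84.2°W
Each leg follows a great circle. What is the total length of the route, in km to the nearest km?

Leg P1→P2: central angle 1.1119 rad, distance 1931.8 km.
Leg P2→P3: central angle 2.4079 rad, distance 4183.4 km.
Total: 1931.8 + 4183.4 ≈ 6115 km.

6115 km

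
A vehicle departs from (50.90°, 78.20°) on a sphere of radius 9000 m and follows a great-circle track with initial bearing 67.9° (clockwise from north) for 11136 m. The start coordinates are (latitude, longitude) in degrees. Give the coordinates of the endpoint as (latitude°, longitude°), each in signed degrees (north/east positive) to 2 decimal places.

28.57°, 172.74°

Angular distance δ = d/R = 11136/9000 = 1.23733 rad; initial bearing θ = 1.1851 rad.
sin φ₂ = sin φ₁ cos δ + cos φ₁ sin δ cos θ = (0.7760)(0.3273) + (0.6307)(0.9449)(0.3762) = 0.4782, so φ₂ = 28.57°.
Δλ = atan2(sin θ sin δ cos φ₁, cos δ − sin φ₁ sin φ₂) = atan2(0.5522, -0.0438) = 94.536°.
λ₂ = 78.200° + 94.536° = 172.74°.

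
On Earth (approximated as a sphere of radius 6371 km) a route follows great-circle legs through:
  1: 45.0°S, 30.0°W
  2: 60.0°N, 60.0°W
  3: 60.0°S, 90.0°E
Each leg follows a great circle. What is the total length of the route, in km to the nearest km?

Leg 1→2: central angle 1.8820 rad, distance 11990.1 km.
Leg 2→3: central angle 2.8820 rad, distance 18361.5 km.
Total: 11990.1 + 18361.5 ≈ 30352 km.

30352 km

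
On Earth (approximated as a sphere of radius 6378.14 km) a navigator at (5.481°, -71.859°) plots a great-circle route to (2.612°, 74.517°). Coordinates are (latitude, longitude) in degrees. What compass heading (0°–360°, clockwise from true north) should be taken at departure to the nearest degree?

With φ₁ = 0.0957, φ₂ = 0.0456, Δλ = 2.5547 rad, the forward-azimuth formula gives
θ = atan2( sin Δλ cos φ₂ , cos φ₁ sin φ₂ − sin φ₁ cos φ₂ cos Δλ ) = atan2(0.5532, 0.1248) = 77.28°.
So the initial bearing is 77°.

77°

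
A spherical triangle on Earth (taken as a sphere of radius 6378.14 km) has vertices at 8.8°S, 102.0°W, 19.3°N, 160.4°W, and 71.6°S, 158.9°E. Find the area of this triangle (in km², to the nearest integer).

44692299 km²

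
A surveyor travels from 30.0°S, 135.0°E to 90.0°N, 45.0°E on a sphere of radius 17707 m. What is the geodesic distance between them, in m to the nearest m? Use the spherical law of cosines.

37085 m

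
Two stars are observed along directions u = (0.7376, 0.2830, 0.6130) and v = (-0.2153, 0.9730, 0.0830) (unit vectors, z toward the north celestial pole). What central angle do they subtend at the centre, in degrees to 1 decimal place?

80.4°

u·v = 0.1674; |u| = 1.0000, |v| = 1.0000.
cos θ = (u·v)/(|u||v|) = 0.1674, so θ = 80.4°.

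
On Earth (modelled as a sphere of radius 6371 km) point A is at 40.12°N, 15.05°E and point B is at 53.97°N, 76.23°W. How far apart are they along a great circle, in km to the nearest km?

Let φ₁ = 0.7002 rad, φ₂ = 0.9420 rad, and Δλ = -1.5931 rad.
cos c = sin φ₁ sin φ₂ + cos φ₁ cos φ₂ cos Δλ = (0.6444)(0.8087) + (0.7647)(0.5882)(-0.0223) = 0.51108,
so c = arccos(0.51108) = 1.03436 rad.
Distance = R·c = 6371 × 1.0344 ≈ 6590 km.

6590 km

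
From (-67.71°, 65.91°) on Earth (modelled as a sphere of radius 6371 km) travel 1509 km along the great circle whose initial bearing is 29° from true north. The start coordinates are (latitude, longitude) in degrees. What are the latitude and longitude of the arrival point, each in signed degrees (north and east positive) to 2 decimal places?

-55.25°, 77.42°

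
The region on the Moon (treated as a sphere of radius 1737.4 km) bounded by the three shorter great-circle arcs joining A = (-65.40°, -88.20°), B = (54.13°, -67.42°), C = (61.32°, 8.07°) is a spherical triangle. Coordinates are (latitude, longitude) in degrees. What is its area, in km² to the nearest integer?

3821981 km²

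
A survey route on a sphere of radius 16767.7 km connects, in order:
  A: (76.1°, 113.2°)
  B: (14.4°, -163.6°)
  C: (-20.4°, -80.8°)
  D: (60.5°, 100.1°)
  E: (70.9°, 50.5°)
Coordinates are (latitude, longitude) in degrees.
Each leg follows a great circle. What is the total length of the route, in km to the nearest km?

95050 km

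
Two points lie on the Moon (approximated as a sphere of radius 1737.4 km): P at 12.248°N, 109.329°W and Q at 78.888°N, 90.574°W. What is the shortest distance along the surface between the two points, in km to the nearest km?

2040 km

With latitudes φ₁ = 12.248°, φ₂ = 78.888° and longitude difference Δλ = 18.755°:
Haversine: a = sin²(Δφ/2) + cos φ₁ cos φ₂ sin²(Δλ/2) = 0.3017 + (0.9772)(0.1927)(0.0265) = 0.30675.
Central angle c = 2·arcsin(√a) = 1.17396 rad.
Distance = R·c = 1737.4 × 1.1740 ≈ 2040 km.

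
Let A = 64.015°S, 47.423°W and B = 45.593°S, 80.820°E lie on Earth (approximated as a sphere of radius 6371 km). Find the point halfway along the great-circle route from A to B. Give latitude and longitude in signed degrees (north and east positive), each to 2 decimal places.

-71.19°, 42.06°

Central angle δ = 1.1013 rad. Interpolating on the sphere with fraction f = 0.5:
P = [sin((1−f)δ)·A + sin(fδ)·B] / sin δ = 0.5867·A + 0.5867·B in Cartesian coordinates,
giving P = (0.2394, 0.2160, -0.9466), i.e. latitude -71.19°, longitude 42.06°.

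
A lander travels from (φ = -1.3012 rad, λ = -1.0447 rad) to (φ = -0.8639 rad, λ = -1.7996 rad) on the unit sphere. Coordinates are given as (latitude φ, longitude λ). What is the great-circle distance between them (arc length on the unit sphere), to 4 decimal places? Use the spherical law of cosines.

In radians: φ₁ = -1.3012, φ₂ = -0.8639, Δλ = -43.253° = -0.7549 rad.
cos c = sin φ₁ sin φ₂ + cos φ₁ cos φ₂ cos Δλ = (-0.9639)(-0.7604) + (0.2663)(0.6495)(0.7283) = 0.85891,
so c = arccos(0.85891) = 0.53767 rad.
On the unit sphere the arc length equals the central angle: 0.5377.

0.5377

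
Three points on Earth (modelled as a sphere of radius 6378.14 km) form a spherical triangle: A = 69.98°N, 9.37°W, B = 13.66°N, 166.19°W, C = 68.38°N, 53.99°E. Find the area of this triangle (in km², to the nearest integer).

Side lengths (central angles): a = 1.6248, b = 0.3763, c = 1.6548 rad; semiperimeter s = 1.8280.
By l'Huilier's theorem, tan(E/4) = √[tan(s/2) tan((s−a)/2) tan((s−b)/2) tan((s−c)/2)], giving spherical excess E = 0.4023 rad.
Area = E·R² = 0.4023 × (6378.14)² ≈ 16364512 km².

16364512 km²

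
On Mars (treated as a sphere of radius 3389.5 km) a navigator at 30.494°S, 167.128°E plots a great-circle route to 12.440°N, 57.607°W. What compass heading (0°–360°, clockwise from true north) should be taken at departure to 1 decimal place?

103.6°

Δλ = 135.265° = 2.3608 rad.
y = sin Δλ · cos φ₂ = (0.7038)(0.9765) = 0.6873
x = cos φ₁ sin φ₂ − sin φ₁ cos φ₂ cos Δλ = (0.8617)(0.2154) − (-0.5074)(0.9765)(-0.7104) = -0.1664
θ = atan2(y, x) = 103.61°, so the bearing is 103.6°.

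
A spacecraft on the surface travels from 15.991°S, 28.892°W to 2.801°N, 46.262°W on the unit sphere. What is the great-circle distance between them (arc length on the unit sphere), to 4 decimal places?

0.4443

In radians: φ₁ = -0.2791, φ₂ = 0.0489, Δλ = -17.370° = -0.3032 rad.
cos c = sin φ₁ sin φ₂ + cos φ₁ cos φ₂ cos Δλ = (-0.2755)(0.0489) + (0.9613)(0.9988)(0.9544) = 0.90291,
so c = arccos(0.90291) = 0.44431 rad.
On the unit sphere the arc length equals the central angle: 0.4443.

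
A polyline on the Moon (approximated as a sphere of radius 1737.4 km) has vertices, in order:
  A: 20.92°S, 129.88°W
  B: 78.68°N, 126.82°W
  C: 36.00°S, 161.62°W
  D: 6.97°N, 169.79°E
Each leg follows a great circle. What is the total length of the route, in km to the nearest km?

8089 km

Leg A→B: central angle 1.7386 rad, distance 3020.7 km.
Leg B→C: central angle 2.0330 rad, distance 3532.2 km.
Leg C→D: central angle 0.8843 rad, distance 1536.5 km.
Total: 3020.7 + 3532.2 + 1536.5 ≈ 8089 km.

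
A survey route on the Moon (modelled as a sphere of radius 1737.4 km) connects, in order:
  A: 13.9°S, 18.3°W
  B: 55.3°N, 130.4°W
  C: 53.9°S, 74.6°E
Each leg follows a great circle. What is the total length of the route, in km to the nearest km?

8474 km

Leg A→B: central angle 1.9882 rad, distance 3454.3 km.
Leg B→C: central angle 2.8890 rad, distance 5019.4 km.
Total: 3454.3 + 5019.4 ≈ 8474 km.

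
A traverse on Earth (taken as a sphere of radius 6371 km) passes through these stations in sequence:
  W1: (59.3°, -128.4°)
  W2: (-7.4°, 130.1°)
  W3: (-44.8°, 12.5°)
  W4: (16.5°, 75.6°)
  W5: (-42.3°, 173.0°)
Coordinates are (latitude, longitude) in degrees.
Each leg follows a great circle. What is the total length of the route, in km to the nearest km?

44039 km

Leg W1→W2: central angle 1.7841 rad, distance 11366.5 km.
Leg W2→W3: central angle 1.8083 rad, distance 11520.5 km.
Leg W3→W4: central angle 1.4629 rad, distance 9320.1 km.
Leg W4→W5: central angle 1.8572 rad, distance 11832.1 km.
Total: 11366.5 + 11520.5 + 9320.1 + 11832.1 ≈ 44039 km.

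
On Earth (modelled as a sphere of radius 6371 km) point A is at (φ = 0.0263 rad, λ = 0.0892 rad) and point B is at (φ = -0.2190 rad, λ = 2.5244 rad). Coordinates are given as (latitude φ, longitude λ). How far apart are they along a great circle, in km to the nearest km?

15391 km

In radians: φ₁ = 0.0263, φ₂ = -0.2190, Δλ = 139.527° = 2.4352 rad.
cos c = sin φ₁ sin φ₂ + cos φ₁ cos φ₂ cos Δλ = (0.0263)(-0.2173) + (0.9997)(0.9761)(-0.7607) = -0.74800,
so c = arccos(-0.74800) = 2.41583 rad.
Distance = R·c = 6371 × 2.4158 ≈ 15391 km.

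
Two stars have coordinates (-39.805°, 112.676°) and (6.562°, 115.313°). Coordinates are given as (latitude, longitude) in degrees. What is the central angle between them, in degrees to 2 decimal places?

46.43°

Let φ₁ = -0.6947 rad, φ₂ = 0.1145 rad, and Δλ = 0.0460 rad.
cos c = sin φ₁ sin φ₂ + cos φ₁ cos φ₂ cos Δλ = (-0.6402)(0.1143) + (0.7682)(0.9934)(0.9989) = 0.68923,
so c = arccos(0.68923) = 0.81037 rad.
So the angular separation is 46.43°.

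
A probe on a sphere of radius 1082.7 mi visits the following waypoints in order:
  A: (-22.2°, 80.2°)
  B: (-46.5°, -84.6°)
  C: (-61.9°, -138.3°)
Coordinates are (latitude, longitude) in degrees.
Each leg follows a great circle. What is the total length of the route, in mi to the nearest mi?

2714 mi

Leg A→B: central angle 1.9187 rad, distance 2077.4 mi.
Leg B→C: central angle 0.5884 rad, distance 637.1 mi.
Total: 2077.4 + 637.1 ≈ 2714 mi.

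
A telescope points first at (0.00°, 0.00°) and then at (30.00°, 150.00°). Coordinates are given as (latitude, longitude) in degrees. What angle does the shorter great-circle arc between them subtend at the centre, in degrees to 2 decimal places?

With latitudes φ₁ = 0.000°, φ₂ = 30.000° and longitude difference Δλ = 150.000°:
cos c = sin φ₁ sin φ₂ + cos φ₁ cos φ₂ cos Δλ = (0.0000)(0.5000) + (1.0000)(0.8660)(-0.8660) = -0.75000,
so c = arccos(-0.75000) = 2.41886 rad.
So the angular separation is 138.59°.

138.59°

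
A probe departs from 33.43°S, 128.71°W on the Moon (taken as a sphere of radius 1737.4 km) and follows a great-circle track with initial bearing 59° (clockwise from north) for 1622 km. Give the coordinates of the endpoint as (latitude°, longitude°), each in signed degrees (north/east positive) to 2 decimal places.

Angular distance δ = d/R = 1622/1737.4 = 0.93358 rad; initial bearing θ = 1.0297 rad.
sin φ₂ = sin φ₁ cos δ + cos φ₁ sin δ cos θ = (-0.5509)(0.5950) + (0.8346)(0.8038)(0.5150) = 0.0177, so φ₂ = 1.01°.
Δλ = atan2(sin θ sin δ cos φ₁, cos δ − sin φ₁ sin φ₂) = atan2(0.5750, 0.6047) = 43.556°.
λ₂ = -128.710° + 43.556° = -85.15°.

1.01°, -85.15°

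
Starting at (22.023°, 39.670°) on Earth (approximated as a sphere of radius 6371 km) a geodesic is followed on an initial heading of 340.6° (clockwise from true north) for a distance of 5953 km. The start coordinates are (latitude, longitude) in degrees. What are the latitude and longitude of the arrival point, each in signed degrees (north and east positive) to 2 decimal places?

67.83°, -5.40°

Angular distance δ = d/R = 5953/6371 = 0.93439 rad; initial bearing θ = 5.9446 rad.
sin φ₂ = sin φ₁ cos δ + cos φ₁ sin δ cos θ = (0.3750)(0.5943) + (0.9270)(0.8042)(0.9432) = 0.9261, so φ₂ = 67.83°.
Δλ = atan2(sin θ sin δ cos φ₁, cos δ − sin φ₁ sin φ₂) = atan2(-0.2476, 0.2470) = -45.069°.
λ₂ = 39.670° − 45.069° = -5.40°.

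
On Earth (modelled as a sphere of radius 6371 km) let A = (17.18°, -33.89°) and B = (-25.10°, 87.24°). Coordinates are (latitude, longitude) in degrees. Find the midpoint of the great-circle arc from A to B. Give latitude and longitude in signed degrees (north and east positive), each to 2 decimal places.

-8.01°, 23.96°

Central angle δ = 2.1804 rad. Interpolating on the sphere with fraction f = 0.5:
P = [sin((1−f)δ)·A + sin(fδ)·B] / sin δ = 1.0816·A + 1.0816·B in Cartesian coordinates,
giving P = (0.9049, 0.4021, -0.1393), i.e. latitude -8.01°, longitude 23.96°.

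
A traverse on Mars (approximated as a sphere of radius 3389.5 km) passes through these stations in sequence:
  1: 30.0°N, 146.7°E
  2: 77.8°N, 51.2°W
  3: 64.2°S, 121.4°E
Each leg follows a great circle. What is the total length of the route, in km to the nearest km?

Leg 1→2: central angle 1.2508 rad, distance 4239.6 km.
Leg 2→3: central angle 2.9010 rad, distance 9832.9 km.
Total: 4239.6 + 9832.9 ≈ 14073 km.

14073 km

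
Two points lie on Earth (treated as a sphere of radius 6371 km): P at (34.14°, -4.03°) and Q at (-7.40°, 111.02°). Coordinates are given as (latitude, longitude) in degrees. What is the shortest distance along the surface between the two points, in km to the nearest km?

Let φ₁ = 0.5959 rad, φ₂ = -0.1292 rad, and Δλ = 2.0080 rad.
cos c = sin φ₁ sin φ₂ + cos φ₁ cos φ₂ cos Δλ = (0.5612)(-0.1288) + (0.8277)(0.9917)(-0.4234) = -0.41981,
so c = arccos(-0.41981) = 2.00403 rad.
Distance = R·c = 6371 × 2.0040 ≈ 12768 km.

12768 km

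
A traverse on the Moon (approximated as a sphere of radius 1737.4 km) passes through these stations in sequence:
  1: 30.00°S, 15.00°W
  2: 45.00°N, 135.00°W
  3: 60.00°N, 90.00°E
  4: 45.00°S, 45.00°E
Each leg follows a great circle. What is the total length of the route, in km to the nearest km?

9439 km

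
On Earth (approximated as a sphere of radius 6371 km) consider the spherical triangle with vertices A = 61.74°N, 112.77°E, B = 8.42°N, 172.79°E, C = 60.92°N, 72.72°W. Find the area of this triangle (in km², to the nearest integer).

Side lengths (central angles): a = 1.6422, b = 0.9995, c = 1.1993 rad; semiperimeter s = 1.9205.
By l'Huilier's theorem, tan(E/4) = √[tan(s/2) tan((s−a)/2) tan((s−b)/2) tan((s−c)/2)], giving spherical excess E = 0.7646 rad.
Area = E·R² = 0.7646 × (6371)² ≈ 31032925 km².

31032925 km²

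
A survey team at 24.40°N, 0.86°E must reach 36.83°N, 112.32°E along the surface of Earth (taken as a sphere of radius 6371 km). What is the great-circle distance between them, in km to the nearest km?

10129 km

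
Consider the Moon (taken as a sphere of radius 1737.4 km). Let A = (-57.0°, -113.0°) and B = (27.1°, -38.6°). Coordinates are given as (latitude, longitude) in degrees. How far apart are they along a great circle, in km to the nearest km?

3171 km

In radians: φ₁ = -0.9948, φ₂ = 0.4730, Δλ = 74.400° = 1.2985 rad.
cos c = sin φ₁ sin φ₂ + cos φ₁ cos φ₂ cos Δλ = (-0.8387)(0.4555) + (0.5446)(0.8902)(0.2689) = -0.25167,
so c = arccos(-0.25167) = 1.82520 rad.
Distance = R·c = 1737.4 × 1.8252 ≈ 3171 km.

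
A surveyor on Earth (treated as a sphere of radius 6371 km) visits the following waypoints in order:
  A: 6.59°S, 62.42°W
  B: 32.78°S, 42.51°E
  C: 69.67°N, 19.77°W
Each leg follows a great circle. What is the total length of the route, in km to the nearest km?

Leg A→B: central angle 1.7244 rad, distance 10986.4 km.
Leg B→C: central angle 1.9518 rad, distance 12434.7 km.
Total: 10986.4 + 12434.7 ≈ 23421 km.

23421 km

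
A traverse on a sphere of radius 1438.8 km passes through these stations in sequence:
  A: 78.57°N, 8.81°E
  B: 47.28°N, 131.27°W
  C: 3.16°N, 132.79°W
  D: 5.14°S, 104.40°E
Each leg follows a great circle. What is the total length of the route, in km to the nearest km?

Leg A→B: central angle 0.9059 rad, distance 1303.4 km.
Leg B→C: central angle 0.7704 rad, distance 1108.4 km.
Leg C→D: central angle 2.1457 rad, distance 3087.3 km.
Total: 1303.4 + 1108.4 + 3087.3 ≈ 5499 km.

5499 km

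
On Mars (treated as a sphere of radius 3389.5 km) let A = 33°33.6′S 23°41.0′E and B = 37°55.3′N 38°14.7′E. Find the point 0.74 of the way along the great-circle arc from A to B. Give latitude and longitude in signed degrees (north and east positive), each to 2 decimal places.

19.38°, 33.92°

Central angle δ = 1.2698 rad. Interpolating on the sphere with fraction f = 0.74:
P = [sin((1−f)δ)·A + sin(fδ)·B] / sin δ = 0.3394·A + 0.8454·B in Cartesian coordinates,
giving P = (0.7828, 0.5264, 0.3319), i.e. latitude 19.38°, longitude 33.92°.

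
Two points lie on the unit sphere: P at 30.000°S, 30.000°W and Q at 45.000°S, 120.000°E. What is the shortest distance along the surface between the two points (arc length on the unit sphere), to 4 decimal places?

1.7485

With latitudes φ₁ = -30.000°, φ₂ = -45.000° and longitude difference Δλ = 150.000°:
cos c = sin φ₁ sin φ₂ + cos φ₁ cos φ₂ cos Δλ = (-0.5000)(-0.7071) + (0.8660)(0.7071)(-0.8660) = -0.17678,
so c = arccos(-0.17678) = 1.74851 rad.
On the unit sphere the arc length equals the central angle: 1.7485.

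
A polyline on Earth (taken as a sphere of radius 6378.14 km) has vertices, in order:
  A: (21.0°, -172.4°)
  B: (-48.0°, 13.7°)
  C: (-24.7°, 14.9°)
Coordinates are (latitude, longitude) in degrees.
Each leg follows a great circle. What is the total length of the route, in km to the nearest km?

Leg A→B: central angle 2.6626 rad, distance 16982.6 km.
Leg B→C: central angle 0.4070 rad, distance 2595.9 km.
Total: 16982.6 + 2595.9 ≈ 19578 km.

19578 km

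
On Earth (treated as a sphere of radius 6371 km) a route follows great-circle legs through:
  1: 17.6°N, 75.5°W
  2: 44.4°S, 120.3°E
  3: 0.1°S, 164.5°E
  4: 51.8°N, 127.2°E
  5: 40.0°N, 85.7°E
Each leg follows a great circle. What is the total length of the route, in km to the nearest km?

Leg 1→2: central angle 2.6197 rad, distance 16689.8 km.
Leg 2→3: central angle 1.0316 rad, distance 6572.4 km.
Leg 3→4: central angle 1.0581 rad, distance 6741.0 km.
Leg 4→5: central angle 0.5356 rad, distance 3412.6 km.
Total: 16689.8 + 6572.4 + 6741.0 + 3412.6 ≈ 33416 km.

33416 km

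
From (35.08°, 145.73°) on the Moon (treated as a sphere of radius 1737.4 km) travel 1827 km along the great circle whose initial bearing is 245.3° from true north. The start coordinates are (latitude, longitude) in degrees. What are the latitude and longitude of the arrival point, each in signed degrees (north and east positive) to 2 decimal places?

Angular distance δ = d/R = 1827/1737.4 = 1.05157 rad; initial bearing θ = 4.2813 rad.
sin φ₂ = sin φ₁ cos δ + cos φ₁ sin δ cos θ = (0.5747)(0.4962) + (0.8184)(0.8682)(-0.4179) = -0.0117, so φ₂ = -0.67°.
Δλ = atan2(sin θ sin δ cos φ₁, cos δ − sin φ₁ sin φ₂) = atan2(-0.6455, 0.5029) = -52.076°.
λ₂ = 145.730° − 52.076° = 93.65°.

-0.67°, 93.65°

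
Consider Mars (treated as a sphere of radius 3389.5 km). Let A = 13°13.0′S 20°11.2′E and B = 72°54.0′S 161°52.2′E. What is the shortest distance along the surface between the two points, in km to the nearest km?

5345 km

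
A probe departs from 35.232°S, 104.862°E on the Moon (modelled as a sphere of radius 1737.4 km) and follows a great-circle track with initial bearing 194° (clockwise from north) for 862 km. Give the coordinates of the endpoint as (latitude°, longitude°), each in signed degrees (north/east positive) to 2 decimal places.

-62.20°, 90.56°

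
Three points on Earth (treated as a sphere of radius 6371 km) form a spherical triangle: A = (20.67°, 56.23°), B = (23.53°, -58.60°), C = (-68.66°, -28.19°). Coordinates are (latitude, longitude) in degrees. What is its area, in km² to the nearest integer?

Side lengths (central angles): a = 1.6550, b = 1.8710, c = 1.7919 rad; semiperimeter s = 2.6589.
By l'Huilier's theorem, tan(E/4) = √[tan(s/2) tan((s−a)/2) tan((s−b)/2) tan((s−c)/2)], giving spherical excess E = 2.3197 rad.
Area = E·R² = 2.3197 × (6371)² ≈ 94156961 km².

94156961 km²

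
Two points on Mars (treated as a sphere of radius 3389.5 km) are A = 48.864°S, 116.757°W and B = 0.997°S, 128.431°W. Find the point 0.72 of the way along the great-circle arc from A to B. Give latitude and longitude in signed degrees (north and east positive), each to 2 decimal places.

The central angle between A and B is δ = 0.8536 rad.
With f = 0.72, the slerp weights are sin((1−f)δ)/sin δ = 0.3141 and sin(fδ)/sin δ = 0.7651.
Weighted sum of the unit vectors: (0.3141)·(-0.2962,-0.5874,-0.7532) + (0.7651)·(-0.6215,-0.7832,-0.0174) = (-0.5685, -0.7838, -0.2499).
Converting back: φ = atan2(z, √(x²+y²)) = -14.47°, λ = atan2(y, x) = -125.96°.

-14.47°, -125.96°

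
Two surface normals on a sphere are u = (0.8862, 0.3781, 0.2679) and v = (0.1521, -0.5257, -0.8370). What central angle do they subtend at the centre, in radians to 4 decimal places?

u·v = -0.2882; |u| = 1.0000, |v| = 1.0000.
cos θ = (u·v)/(|u||v|) = -0.2882, so θ = 1.8631 rad.

1.8631 rad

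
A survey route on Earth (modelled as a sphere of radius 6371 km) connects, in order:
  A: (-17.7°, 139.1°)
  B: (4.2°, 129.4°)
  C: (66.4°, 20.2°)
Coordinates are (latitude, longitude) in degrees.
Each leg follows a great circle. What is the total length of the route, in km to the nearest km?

13074 km

Leg A→B: central angle 0.4171 rad, distance 2657.6 km.
Leg B→C: central angle 1.6350 rad, distance 10416.8 km.
Total: 2657.6 + 10416.8 ≈ 13074 km.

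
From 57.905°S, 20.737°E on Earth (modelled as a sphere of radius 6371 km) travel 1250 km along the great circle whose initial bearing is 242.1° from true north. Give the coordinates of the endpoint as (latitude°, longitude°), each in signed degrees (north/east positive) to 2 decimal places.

-61.57°, -0.48°

Angular distance δ = d/R = 1250/6371 = 0.19620 rad; initial bearing θ = 4.2254 rad.
sin φ₂ = sin φ₁ cos δ + cos φ₁ sin δ cos θ = (-0.8472)(0.9808) + (0.5313)(0.1949)(-0.4679) = -0.8794, so φ₂ = -61.57°.
Δλ = atan2(sin θ sin δ cos φ₁, cos δ − sin φ₁ sin φ₂) = atan2(-0.0915, 0.2358) = -21.214°.
λ₂ = 20.737° − 21.214° = -0.48°.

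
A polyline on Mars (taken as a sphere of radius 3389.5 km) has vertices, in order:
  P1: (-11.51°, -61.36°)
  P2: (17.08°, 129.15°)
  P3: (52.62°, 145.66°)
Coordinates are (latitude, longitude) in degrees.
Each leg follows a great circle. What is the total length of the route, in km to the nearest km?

12200 km

Leg P1→P2: central angle 2.9391 rad, distance 9962.0 km.
Leg P2→P3: central angle 0.6603 rad, distance 2238.2 km.
Total: 9962.0 + 2238.2 ≈ 12200 km.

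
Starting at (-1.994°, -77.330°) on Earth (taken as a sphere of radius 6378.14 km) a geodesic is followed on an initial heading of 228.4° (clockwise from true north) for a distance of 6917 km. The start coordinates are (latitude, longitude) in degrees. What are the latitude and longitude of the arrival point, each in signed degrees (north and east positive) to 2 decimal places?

-37.07°, -133.29°

Angular distance δ = d/R = 6917/6378.14 = 1.08449 rad; initial bearing θ = 3.9863 rad.
sin φ₂ = sin φ₁ cos δ + cos φ₁ sin δ cos θ = (-0.0348)(0.4674) + (0.9994)(0.8841)(-0.6639) = -0.6029, so φ₂ = -37.07°.
Δλ = atan2(sin θ sin δ cos φ₁, cos δ − sin φ₁ sin φ₂) = atan2(-0.6607, 0.4464) = -55.956°.
λ₂ = -77.330° − 55.956° = -133.29°.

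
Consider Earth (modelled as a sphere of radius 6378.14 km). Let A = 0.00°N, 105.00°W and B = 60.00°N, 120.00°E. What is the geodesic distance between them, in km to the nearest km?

Let φ₁ = 0.0000 rad, φ₂ = 1.0472 rad, and Δλ = -2.3562 rad.
cos c = sin φ₁ sin φ₂ + cos φ₁ cos φ₂ cos Δλ = (0.0000)(0.8660) + (1.0000)(0.5000)(-0.7071) = -0.35355,
so c = arccos(-0.35355) = 1.93216 rad.
Distance = R·c = 6378.14 × 1.9322 ≈ 12324 km.

12324 km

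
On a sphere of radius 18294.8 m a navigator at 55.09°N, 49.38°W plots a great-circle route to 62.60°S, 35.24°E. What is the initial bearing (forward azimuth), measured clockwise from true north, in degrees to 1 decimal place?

Δλ = 84.620° = 1.4769 rad.
y = sin Δλ · cos φ₂ = (0.9956)(0.4602) = 0.4582
x = cos φ₁ sin φ₂ − sin φ₁ cos φ₂ cos Δλ = (0.5723)(-0.8878) − (0.8201)(0.4602)(0.0938) = -0.5435
θ = atan2(y, x) = 139.87°, so the bearing is 139.9°.

139.9°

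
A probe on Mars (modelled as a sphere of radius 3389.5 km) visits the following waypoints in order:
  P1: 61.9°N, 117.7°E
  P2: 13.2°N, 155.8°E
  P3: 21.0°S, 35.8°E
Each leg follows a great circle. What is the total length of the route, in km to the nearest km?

Leg P1→P2: central angle 0.9736 rad, distance 3300.1 km.
Leg P2→P3: central angle 2.1368 rad, distance 7242.8 km.
Total: 3300.1 + 7242.8 ≈ 10543 km.

10543 km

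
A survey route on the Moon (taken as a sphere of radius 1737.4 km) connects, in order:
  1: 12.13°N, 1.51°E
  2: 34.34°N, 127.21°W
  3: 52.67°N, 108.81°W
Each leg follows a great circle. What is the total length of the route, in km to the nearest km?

Leg 1→2: central angle 1.9675 rad, distance 3418.4 km.
Leg 2→3: central angle 0.3933 rad, distance 683.3 km.
Total: 3418.4 + 683.3 ≈ 4102 km.

4102 km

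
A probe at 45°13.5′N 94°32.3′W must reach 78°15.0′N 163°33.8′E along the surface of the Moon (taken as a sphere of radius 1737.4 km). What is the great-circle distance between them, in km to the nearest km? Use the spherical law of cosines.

1464 km

Let φ₁ = 0.7893 rad, φ₂ = 1.3657 rad, and Δλ = -1.7785 rad.
cos c = sin φ₁ sin φ₂ + cos φ₁ cos φ₂ cos Δλ = (0.7099)(0.9790) + (0.7043)(0.2036)(-0.2062) = 0.66543,
so c = arccos(0.66543) = 0.84272 rad.
Distance = R·c = 1737.4 × 0.8427 ≈ 1464 km.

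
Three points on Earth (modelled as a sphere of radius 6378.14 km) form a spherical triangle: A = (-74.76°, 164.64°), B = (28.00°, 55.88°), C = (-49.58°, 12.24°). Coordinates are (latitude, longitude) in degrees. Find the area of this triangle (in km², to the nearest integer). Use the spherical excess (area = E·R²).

39412006 km²

Side lengths (central angles): a = 1.5139, b = 0.9478, c = 2.1266 rad; semiperimeter s = 2.2941.
By l'Huilier's theorem, tan(E/4) = √[tan(s/2) tan((s−a)/2) tan((s−b)/2) tan((s−c)/2)], giving spherical excess E = 0.9688 rad.
Area = E·R² = 0.9688 × (6378.14)² ≈ 39412006 km².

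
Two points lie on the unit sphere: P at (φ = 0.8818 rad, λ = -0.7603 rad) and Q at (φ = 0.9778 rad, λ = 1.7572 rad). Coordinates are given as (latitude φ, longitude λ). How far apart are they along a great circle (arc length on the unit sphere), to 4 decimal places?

1.2113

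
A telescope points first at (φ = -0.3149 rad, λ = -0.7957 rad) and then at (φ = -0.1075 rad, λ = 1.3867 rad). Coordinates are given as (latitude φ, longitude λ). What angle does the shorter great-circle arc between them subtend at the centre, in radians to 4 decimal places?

2.1055 rad

In radians: φ₁ = -0.3149, φ₂ = -0.1075, Δλ = 125.042° = 2.1824 rad.
Haversine: a = sin²(Δφ/2) + cos φ₁ cos φ₂ sin²(Δλ/2) = 0.0107 + (0.9508)(0.9942)(0.7871) = 0.75478.
Central angle c = 2·arcsin(√a) = 2.10548 rad.
So the angular separation is 2.1055 rad.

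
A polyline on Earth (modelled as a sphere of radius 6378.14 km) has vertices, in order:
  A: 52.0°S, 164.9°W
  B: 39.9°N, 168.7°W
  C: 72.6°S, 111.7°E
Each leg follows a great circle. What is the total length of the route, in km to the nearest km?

24129 km

Leg A→B: central angle 1.6050 rad, distance 10236.9 km.
Leg B→C: central angle 2.1781 rad, distance 13892.4 km.
Total: 10236.9 + 13892.4 ≈ 24129 km.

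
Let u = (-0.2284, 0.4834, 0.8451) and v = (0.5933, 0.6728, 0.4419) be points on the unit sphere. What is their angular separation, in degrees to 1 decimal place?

55.7°

u·v = 0.5632; |u| = 1.0000, |v| = 1.0000.
cos θ = (u·v)/(|u||v|) = 0.5632, so θ = 55.7°.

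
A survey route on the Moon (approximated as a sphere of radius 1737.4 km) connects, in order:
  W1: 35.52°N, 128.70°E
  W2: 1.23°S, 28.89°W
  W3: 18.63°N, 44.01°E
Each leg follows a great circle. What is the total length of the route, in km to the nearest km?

Leg W1→W2: central angle 2.4414 rad, distance 4241.8 km.
Leg W2→W3: central angle 1.2956 rad, distance 2251.0 km.
Total: 4241.8 + 2251.0 ≈ 6493 km.

6493 km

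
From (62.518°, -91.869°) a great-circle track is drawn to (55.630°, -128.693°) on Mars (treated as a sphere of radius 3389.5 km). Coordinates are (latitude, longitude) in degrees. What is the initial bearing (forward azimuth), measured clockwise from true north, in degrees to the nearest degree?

Δλ = -36.824° = -0.6427 rad.
y = sin Δλ · cos φ₂ = (-0.5994)(0.5645) = -0.3384
x = cos φ₁ sin φ₂ − sin φ₁ cos φ₂ cos Δλ = (0.4615)(0.8254) − (0.8872)(0.5645)(0.8005) = -0.0200
θ = atan2(y, x) = -93.38°; adding 360° gives 267°.

267°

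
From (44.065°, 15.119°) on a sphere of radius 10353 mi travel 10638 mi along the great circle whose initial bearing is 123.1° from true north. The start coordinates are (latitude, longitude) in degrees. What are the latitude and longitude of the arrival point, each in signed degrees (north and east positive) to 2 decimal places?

1.35°, 60.95°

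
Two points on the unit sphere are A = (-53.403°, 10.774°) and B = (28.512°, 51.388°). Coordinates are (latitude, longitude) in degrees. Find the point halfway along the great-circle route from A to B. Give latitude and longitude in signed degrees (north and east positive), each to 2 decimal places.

-13.21°, 35.14°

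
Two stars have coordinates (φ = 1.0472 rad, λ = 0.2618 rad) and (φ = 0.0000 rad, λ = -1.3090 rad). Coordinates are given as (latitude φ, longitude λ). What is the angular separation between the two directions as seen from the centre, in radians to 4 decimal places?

1.5708 rad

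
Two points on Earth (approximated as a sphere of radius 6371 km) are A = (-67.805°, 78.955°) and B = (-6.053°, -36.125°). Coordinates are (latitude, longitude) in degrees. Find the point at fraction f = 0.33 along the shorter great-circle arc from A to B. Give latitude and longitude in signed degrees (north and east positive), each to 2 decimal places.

-61.44°, 3.44°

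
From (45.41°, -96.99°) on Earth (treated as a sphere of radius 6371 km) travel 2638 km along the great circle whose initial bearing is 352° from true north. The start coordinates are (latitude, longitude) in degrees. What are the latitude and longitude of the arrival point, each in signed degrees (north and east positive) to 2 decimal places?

68.70°, -105.86°

Angular distance δ = d/R = 2638/6371 = 0.41406 rad; initial bearing θ = 6.1436 rad.
sin φ₂ = sin φ₁ cos δ + cos φ₁ sin δ cos θ = (0.7121)(0.9155) + (0.7020)(0.4023)(0.9903) = 0.9317, so φ₂ = 68.70°.
Δλ = atan2(sin θ sin δ cos φ₁, cos δ − sin φ₁ sin φ₂) = atan2(-0.0393, 0.2520) = -8.866°.
λ₂ = -96.990° − 8.866° = -105.86°.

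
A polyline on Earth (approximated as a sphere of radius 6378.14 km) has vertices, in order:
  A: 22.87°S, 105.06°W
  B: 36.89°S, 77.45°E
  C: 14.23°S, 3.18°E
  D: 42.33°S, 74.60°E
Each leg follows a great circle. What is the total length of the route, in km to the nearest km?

28502 km

Leg A→B: central angle 2.0978 rad, distance 13379.8 km.
Leg B→C: central angle 1.2050 rad, distance 7685.4 km.
Leg C→D: central angle 1.1660 rad, distance 7436.7 km.
Total: 13379.8 + 7685.4 + 7436.7 ≈ 28502 km.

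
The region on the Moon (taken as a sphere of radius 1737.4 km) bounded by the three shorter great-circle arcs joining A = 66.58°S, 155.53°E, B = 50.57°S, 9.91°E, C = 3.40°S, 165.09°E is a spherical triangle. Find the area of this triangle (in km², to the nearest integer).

783482 km²

Side lengths (central angles): a = 2.1290, b = 1.1089, c = 1.0467 rad; semiperimeter s = 2.1423.
By l'Huilier's theorem, tan(E/4) = √[tan(s/2) tan((s−a)/2) tan((s−b)/2) tan((s−c)/2)], giving spherical excess E = 0.2596 rad.
Area = E·R² = 0.2596 × (1737.4)² ≈ 783482 km².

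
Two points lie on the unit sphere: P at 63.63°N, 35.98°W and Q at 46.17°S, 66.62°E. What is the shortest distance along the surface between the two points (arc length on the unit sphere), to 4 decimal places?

2.3652

In radians: φ₁ = 1.1106, φ₂ = -0.8058, Δλ = 102.600° = 1.7907 rad.
cos c = sin φ₁ sin φ₂ + cos φ₁ cos φ₂ cos Δλ = (0.8959)(-0.7214) + (0.4442)(0.6925)(-0.2181) = -0.71343,
so c = arccos(-0.71343) = 2.36518 rad.
On the unit sphere the arc length equals the central angle: 2.3652.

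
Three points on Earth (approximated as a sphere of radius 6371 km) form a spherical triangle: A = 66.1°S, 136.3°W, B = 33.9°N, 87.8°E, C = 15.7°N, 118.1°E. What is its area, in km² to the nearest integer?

Side lengths (central angles): a = 0.5720, b = 1.9308, c = 2.4210 rad; semiperimeter s = 2.4619.
By l'Huilier's theorem, tan(E/4) = √[tan(s/2) tan((s−a)/2) tan((s−b)/2) tan((s−c)/2)], giving spherical excess E = 0.5860 rad.
Area = E·R² = 0.5860 × (6371)² ≈ 23785224 km².

23785224 km²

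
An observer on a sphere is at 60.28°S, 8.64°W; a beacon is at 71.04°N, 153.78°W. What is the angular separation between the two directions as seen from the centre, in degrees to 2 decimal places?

In radians: φ₁ = -1.0521, φ₂ = 1.2399, Δλ = -145.140° = -2.5332 rad.
Haversine: a = sin²(Δφ/2) + cos φ₁ cos φ₂ sin²(Δλ/2) = 0.8301 + (0.4958)(0.3249)(0.9103) = 0.97676.
Central angle c = 2·arcsin(√a) = 2.83548 rad.
So the angular separation is 162.46°.

162.46°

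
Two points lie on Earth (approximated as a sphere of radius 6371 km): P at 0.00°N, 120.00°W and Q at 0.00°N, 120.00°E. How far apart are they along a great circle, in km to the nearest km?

Let φ₁ = 0.0000 rad, φ₂ = 0.0000 rad, and Δλ = -2.0944 rad.
Haversine: a = sin²(Δφ/2) + cos φ₁ cos φ₂ sin²(Δλ/2) = 0.0000 + (1.0000)(1.0000)(0.7500) = 0.75000.
Central angle c = 2·arcsin(√a) = 2.09440 rad.
Distance = R·c = 6371 × 2.0944 ≈ 13343 km.

13343 km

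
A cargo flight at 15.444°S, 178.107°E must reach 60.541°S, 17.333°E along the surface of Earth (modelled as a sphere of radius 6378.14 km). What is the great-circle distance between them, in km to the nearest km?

11406 km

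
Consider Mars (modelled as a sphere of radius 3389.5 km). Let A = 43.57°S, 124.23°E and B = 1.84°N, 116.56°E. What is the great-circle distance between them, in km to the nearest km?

2717 km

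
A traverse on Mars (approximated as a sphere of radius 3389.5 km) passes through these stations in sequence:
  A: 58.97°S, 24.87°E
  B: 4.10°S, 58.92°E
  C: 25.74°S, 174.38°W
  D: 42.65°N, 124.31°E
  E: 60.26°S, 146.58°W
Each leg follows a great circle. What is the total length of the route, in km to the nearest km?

23397 km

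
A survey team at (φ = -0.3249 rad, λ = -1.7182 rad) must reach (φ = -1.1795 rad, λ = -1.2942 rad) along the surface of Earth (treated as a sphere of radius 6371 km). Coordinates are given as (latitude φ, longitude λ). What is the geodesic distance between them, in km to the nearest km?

5710 km

Let φ₁ = -0.3249 rad, φ₂ = -1.1795 rad, and Δλ = 0.4240 rad.
Haversine: a = sin²(Δφ/2) + cos φ₁ cos φ₂ sin²(Δλ/2) = 0.1717 + (0.9477)(0.3814)(0.0443) = 0.18774.
Central angle c = 2·arcsin(√a) = 0.89629 rad.
Distance = R·c = 6371 × 0.8963 ≈ 5710 km.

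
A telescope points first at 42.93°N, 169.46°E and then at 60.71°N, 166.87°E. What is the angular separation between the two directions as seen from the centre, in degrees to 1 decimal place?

Let φ₁ = 0.7493 rad, φ₂ = 1.0596 rad, and Δλ = -0.0452 rad.
cos c = sin φ₁ sin φ₂ + cos φ₁ cos φ₂ cos Δλ = (0.6811)(0.8722) + (0.7322)(0.4892)(0.9990) = 0.95187,
so c = arccos(0.95187) = 0.31152 rad.
So the angular separation is 17.8°.

17.8°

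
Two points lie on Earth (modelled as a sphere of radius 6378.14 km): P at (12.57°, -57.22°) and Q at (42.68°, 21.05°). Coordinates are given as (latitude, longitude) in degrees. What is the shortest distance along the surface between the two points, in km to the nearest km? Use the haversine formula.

8119 km

In radians: φ₁ = 0.2194, φ₂ = 0.7449, Δλ = 78.270° = 1.3661 rad.
Haversine: a = sin²(Δφ/2) + cos φ₁ cos φ₂ sin²(Δλ/2) = 0.0675 + (0.9760)(0.7352)(0.3984) = 0.35330.
Central angle c = 2·arcsin(√a) = 1.27301 rad.
Distance = R·c = 6378.14 × 1.2730 ≈ 8119 km.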